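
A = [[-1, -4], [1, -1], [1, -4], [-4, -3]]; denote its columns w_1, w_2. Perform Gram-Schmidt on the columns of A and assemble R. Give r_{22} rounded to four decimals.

r_{22} = 5.9692

q_1 = w_1/‖w_1‖ = (-1, 1, 1, -4)/4.3589 = (-0.2294, 0.2294, 0.2294, -0.9177).
r_{12} = q_1·w_2 = 2.5236.
u_2 = w_2 − 2.5236·q_1 = (-3.4211, -1.5789, -4.5789, -0.6842).
r_{22} = ‖u_2‖ = 5.9692.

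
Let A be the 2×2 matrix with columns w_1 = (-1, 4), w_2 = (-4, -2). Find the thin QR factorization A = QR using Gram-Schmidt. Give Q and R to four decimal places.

w_1 = (-1, 4); ‖w_1‖ = 4.1231, so e_1 = (-0.2425, 0.9701).
e_1·w_2 = (-0.2425)·(-4) + 0.9701·(-2) = -0.9701.
u_2 = w_2 + 0.9701·e_1 = (-4.2353, -1.0588).
‖u_2‖ = 4.3656, so e_2 = (-0.9701, -0.2425).

Q = [[-0.2425, -0.9701], [0.9701, -0.2425]], R = [[4.1231, -0.9701], [0.0000, 4.3656]]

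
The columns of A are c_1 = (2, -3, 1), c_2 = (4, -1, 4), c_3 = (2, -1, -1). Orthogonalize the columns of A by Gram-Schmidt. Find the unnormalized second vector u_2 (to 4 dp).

u_2 = (1.8571, 2.2143, 2.9286)

c_1 = (2, -3, 1); ‖c_1‖ = 3.7417, so q_1 = (0.5345, -0.8018, 0.2673).
q_1·c_2 = 0.5345·4 + (-0.8018)·(-1) + 0.2673·4 = 4.0089.
u_2 = c_2 − 4.0089·q_1 = (1.8571, 2.2143, 2.9286).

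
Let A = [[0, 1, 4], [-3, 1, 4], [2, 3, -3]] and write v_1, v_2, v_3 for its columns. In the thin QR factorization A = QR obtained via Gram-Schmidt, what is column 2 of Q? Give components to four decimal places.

q_2 = (0.3115, 0.5271, 0.7907)

q_1 = v_1/‖v_1‖ = (0, -3, 2)/3.6056 = (0.0000, -0.8321, 0.5547).
r_{12} = q_1·v_2 = 0.8321.
u_2 = v_2 − 0.8321·q_1 = (1.0000, 1.6923, 2.5385).
‖u_2‖ = 3.2106, so q_2 = (0.3115, 0.5271, 0.7907).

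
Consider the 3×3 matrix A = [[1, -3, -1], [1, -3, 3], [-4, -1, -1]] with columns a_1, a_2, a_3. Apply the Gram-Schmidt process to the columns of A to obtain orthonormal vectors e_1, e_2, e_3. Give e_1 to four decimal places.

e_1 = (0.2357, 0.2357, -0.9428)

a_1 = (1, 1, -4); ‖a_1‖ = 4.2426, so e_1 = (0.2357, 0.2357, -0.9428).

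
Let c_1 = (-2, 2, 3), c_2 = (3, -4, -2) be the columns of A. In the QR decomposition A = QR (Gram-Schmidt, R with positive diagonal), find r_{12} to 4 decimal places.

q_1 = c_1/‖c_1‖ = (-2, 2, 3)/4.1231 = (-0.4851, 0.4851, 0.7276).
r_{12} = q_1·c_2 = -4.8507.

r_{12} = -4.8507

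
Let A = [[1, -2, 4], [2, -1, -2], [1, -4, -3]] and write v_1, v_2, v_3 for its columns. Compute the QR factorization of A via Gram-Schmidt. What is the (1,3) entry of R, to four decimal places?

r_{13} = -1.2247

v_1 = (1, 2, 1); ‖v_1‖ = 2.4495, so q_1 = (0.4082, 0.8165, 0.4082).
r_{13} = q_1·v_3 = -1.2247.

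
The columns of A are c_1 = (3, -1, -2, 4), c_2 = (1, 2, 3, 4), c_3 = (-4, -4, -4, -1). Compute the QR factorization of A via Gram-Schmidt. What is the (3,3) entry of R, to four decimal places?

r_{33} = 4.6211

q_1 = c_1/‖c_1‖ = (3, -1, -2, 4)/5.4772 = (0.5477, -0.1826, -0.3651, 0.7303).
r_{12} = q_1·c_2 = 2.0083.
u_2 = c_2 − 2.0083·q_1 = (-0.1000, 2.3667, 3.7333, 2.5333).
‖u_2‖ = 5.0957, so q_2 = (-0.0196, 0.4644, 0.7326, 0.4971).
r_{13} = q_1·c_3 = -0.7303; r_{23} = q_2·c_3 = -5.2070.
u_3 = c_3 + 0.7303·q_1 + 5.2070·q_2 = (-3.7022, -1.7150, -0.4519, 2.1220).
r_{33} = ‖u_3‖ = 4.6211.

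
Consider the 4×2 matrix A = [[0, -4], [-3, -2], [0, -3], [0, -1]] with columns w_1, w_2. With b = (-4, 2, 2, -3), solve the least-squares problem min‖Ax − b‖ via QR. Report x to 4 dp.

e_1 = w_1/‖w_1‖ = (0, -3, 0, 0)/3.0000 = (0.0000, -1.0000, 0.0000, 0.0000).
r_{12} = e_1·w_2 = 2.0000.
u_2 = w_2 − 2.0000·e_1 = (-4.0000, 0.0000, -3.0000, -1.0000).
‖u_2‖ = 5.0990, so e_2 = (-0.7845, 0.0000, -0.5883, -0.1961).
Qᵀb = (-2.0000, 2.5495).
Back-substitute: x_2 = 2.5495/5.0990 = 0.5000.
x_1 = (-2.0000 − 2.0000·0.5000)/3.0000 = -1.0000.

x = (-1.0000, 0.5000)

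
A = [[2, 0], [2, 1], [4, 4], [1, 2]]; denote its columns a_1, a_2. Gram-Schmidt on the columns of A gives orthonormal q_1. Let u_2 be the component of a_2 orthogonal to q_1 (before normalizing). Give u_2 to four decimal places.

u_2 = (-1.6000, -0.6000, 0.8000, 1.2000)

a_1 = (2, 2, 4, 1); ‖a_1‖ = 5.0000, so q_1 = (0.4000, 0.4000, 0.8000, 0.2000).
q_1·a_2 = 0.4000·0 + 0.4000·1 + 0.8000·4 + 0.2000·2 = 4.0000.
u_2 = a_2 − 4.0000·q_1 = (-1.6000, -0.6000, 0.8000, 1.2000).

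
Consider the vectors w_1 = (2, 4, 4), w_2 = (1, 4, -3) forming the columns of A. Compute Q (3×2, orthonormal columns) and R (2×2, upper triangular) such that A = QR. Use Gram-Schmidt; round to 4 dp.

Q = [[0.3333, 0.1333], [0.6667, 0.6667], [0.6667, -0.7333]], R = [[6.0000, 1.0000], [0.0000, 5.0000]]

w_1 = (2, 4, 4); ‖w_1‖ = 6.0000, so e_1 = (0.3333, 0.6667, 0.6667).
e_1·w_2 = 0.3333·1 + 0.6667·4 + 0.6667·(-3) = 1.0000.
u_2 = w_2 − 1.0000·e_1 = (0.6667, 3.3333, -3.6667).
‖u_2‖ = 5.0000, so e_2 = (0.1333, 0.6667, -0.7333).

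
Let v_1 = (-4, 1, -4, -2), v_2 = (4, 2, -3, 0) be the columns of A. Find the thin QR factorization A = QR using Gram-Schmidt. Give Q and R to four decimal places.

v_1 = (-4, 1, -4, -2); ‖v_1‖ = 6.0828, so e_1 = (-0.6576, 0.1644, -0.6576, -0.3288).
e_1·v_2 = (-0.6576)·4 + 0.1644·2 + (-0.6576)·(-3) + (-0.3288)·0 = -0.3288.
u_2 = v_2 + 0.3288·e_1 = (3.7838, 2.0541, -3.2162, -0.1081).
‖u_2‖ = 5.3751, so e_2 = (0.7039, 0.3821, -0.5984, -0.0201).

Q = [[-0.6576, 0.7039], [0.1644, 0.3821], [-0.6576, -0.5984], [-0.3288, -0.0201]], R = [[6.0828, -0.3288], [0.0000, 5.3751]]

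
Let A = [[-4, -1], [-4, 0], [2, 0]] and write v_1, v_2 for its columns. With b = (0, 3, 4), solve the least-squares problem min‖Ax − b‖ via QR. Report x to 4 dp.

x = (-0.2000, 0.8000)

v_1 = (-4, -4, 2); ‖v_1‖ = 6.0000, so q_1 = (-0.6667, -0.6667, 0.3333).
q_1·v_2 = (-0.6667)·(-1) + (-0.6667)·0 + 0.3333·0 = 0.6667.
u_2 = v_2 − 0.6667·q_1 = (-0.5556, 0.4444, -0.2222).
‖u_2‖ = 0.7454, so q_2 = (-0.7454, 0.5963, -0.2981).
Qᵀb = (-0.6667, 0.5963).
Back-substitute: x_2 = 0.5963/0.7454 = 0.8000.
x_1 = (-0.6667 − 0.6667·0.8000)/6.0000 = -0.2000.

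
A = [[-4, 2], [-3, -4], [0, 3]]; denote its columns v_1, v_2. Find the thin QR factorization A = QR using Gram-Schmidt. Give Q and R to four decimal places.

v_1 = (-4, -3, 0); ‖v_1‖ = 5.0000, so q_1 = (-0.8000, -0.6000, 0.0000).
q_1·v_2 = (-0.8000)·2 + (-0.6000)·(-4) + 0.0000·3 = 0.8000.
u_2 = v_2 − 0.8000·q_1 = (2.6400, -3.5200, 3.0000).
‖u_2‖ = 5.3254, so q_2 = (0.4957, -0.6610, 0.5633).

Q = [[-0.8000, 0.4957], [-0.6000, -0.6610], [0.0000, 0.5633]], R = [[5.0000, 0.8000], [0.0000, 5.3254]]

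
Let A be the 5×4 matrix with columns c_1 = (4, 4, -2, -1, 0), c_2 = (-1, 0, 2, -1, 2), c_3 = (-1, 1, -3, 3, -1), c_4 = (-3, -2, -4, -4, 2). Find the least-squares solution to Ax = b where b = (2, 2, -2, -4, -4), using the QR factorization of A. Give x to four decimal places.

x = (0.4603, -1.7382, -0.9752, 0.2841)

c_1 = (4, 4, -2, -1, 0); ‖c_1‖ = 6.0828, so q_1 = (0.6576, 0.6576, -0.3288, -0.1644, 0.0000).
q_1·c_2 = 0.6576·(-1) + 0.6576·0 + (-0.3288)·2 + (-0.1644)·(-1) + 0.0000·2 = -1.1508.
u_2 = c_2 + 1.1508·q_1 = (-0.2432, 0.7568, 1.6216, -1.1892, 2.0000).
‖u_2‖ = 2.9454, so q_2 = (-0.0826, 0.2569, 0.5506, -0.4037, 0.6790).
q_1·c_3 = 0.6576·(-1) + 0.6576·1 + (-0.3288)·(-3) + (-0.1644)·3 + 0.0000·(-1) = 0.4932; q_2·c_3 = (-0.0826)·(-1) + 0.2569·1 + 0.5506·(-3) + (-0.4037)·3 + 0.6790·(-1) = -3.2024.
u_3 = c_3 − 0.4932·q_1 + 3.2024·q_2 = (-1.5888, 1.4984, -1.0748, 1.7882, 1.1745).
‖u_3‖ = 3.2406, so q_3 = (-0.4903, 0.4624, -0.3317, 0.5518, 0.3624).
q_1·c_4 = 0.6576·(-3) + 0.6576·(-2) + (-0.3288)·(-4) + (-0.1644)·(-4) + 0.0000·2 = -1.3152; q_2·c_4 = (-0.0826)·(-3) + 0.2569·(-2) + 0.5506·(-4) + (-0.4037)·(-4) + 0.6790·2 = 0.5047; q_3·c_4 = (-0.4903)·(-3) + 0.4624·(-2) + (-0.3317)·(-4) + 0.5518·(-4) + 0.3624·2 = 0.3903.
u_4 = c_4 + 1.3152·q_1 − 0.5047·q_2 − 0.3903·q_3 = (-1.9021, -1.4453, -4.5808, -4.2278, 1.5159).
‖u_4‖ = 6.8457, so q_4 = (-0.2779, -0.2111, -0.6692, -0.6176, 0.2214).
Qᵀb = (3.9456, -1.8535, -3.0493, 1.9450).
Back-substitute: x_4 = 1.9450/6.8457 = 0.2841.
x_3 = (-3.0493 − 0.3903·0.2841)/3.2406 = -0.9752.
x_2 = (-1.8535 + 3.2024·(-0.9752) − 0.5047·0.2841)/2.9454 = -1.7382.
x_1 = (3.9456 + 1.1508·(-1.7382) − 0.4932·(-0.9752) + 1.3152·0.2841)/6.0828 = 0.4603.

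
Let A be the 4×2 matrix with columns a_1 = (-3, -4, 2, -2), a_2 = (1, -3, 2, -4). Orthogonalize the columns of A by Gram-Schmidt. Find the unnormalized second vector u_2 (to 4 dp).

a_1 = (-3, -4, 2, -2); ‖a_1‖ = 5.7446, so e_1 = (-0.5222, -0.6963, 0.3482, -0.3482).
e_1·a_2 = (-0.5222)·1 + (-0.6963)·(-3) + 0.3482·2 + (-0.3482)·(-4) = 3.6556.
u_2 = a_2 − 3.6556·e_1 = (2.9091, -0.4545, 0.7273, -2.7273).

u_2 = (2.9091, -0.4545, 0.7273, -2.7273)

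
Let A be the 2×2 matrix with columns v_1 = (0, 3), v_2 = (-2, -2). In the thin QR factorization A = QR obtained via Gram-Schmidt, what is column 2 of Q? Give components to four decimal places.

e_2 = (-1.0000, 0.0000)

v_1 = (0, 3); ‖v_1‖ = 3.0000, so e_1 = (0.0000, 1.0000).
e_1·v_2 = 0.0000·(-2) + 1.0000·(-2) = -2.0000.
u_2 = v_2 + 2.0000·e_1 = (-2.0000, 0.0000).
‖u_2‖ = 2.0000, so e_2 = (-1.0000, 0.0000).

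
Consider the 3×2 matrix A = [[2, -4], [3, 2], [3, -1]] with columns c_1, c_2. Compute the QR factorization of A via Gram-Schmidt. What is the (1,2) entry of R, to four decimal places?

r_{12} = -1.0660

q_1 = c_1/‖c_1‖ = (2, 3, 3)/4.6904 = (0.4264, 0.6396, 0.6396).
r_{12} = q_1·c_2 = -1.0660.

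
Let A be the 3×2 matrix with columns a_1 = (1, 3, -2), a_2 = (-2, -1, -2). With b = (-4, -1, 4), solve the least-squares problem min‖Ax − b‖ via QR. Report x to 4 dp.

a_1 = (1, 3, -2); ‖a_1‖ = 3.7417, so q_1 = (0.2673, 0.8018, -0.5345).
q_1·a_2 = 0.2673·(-2) + 0.8018·(-1) + (-0.5345)·(-2) = -0.2673.
u_2 = a_2 + 0.2673·q_1 = (-1.9286, -0.7857, -2.1429).
‖u_2‖ = 2.9881, so q_2 = (-0.6454, -0.2630, -0.7171).
Qᵀb = (-4.0089, -0.0239).
Back-substitute: x_2 = -0.0239/2.9881 = -0.0080.
x_1 = (-4.0089 + 0.2673·(-0.0080))/3.7417 = -1.0720.

x = (-1.0720, -0.0080)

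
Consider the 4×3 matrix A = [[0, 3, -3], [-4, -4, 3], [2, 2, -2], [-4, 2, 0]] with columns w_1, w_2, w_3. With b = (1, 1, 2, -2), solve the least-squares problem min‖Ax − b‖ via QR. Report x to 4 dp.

x = (-0.1481, -1.4074, -1.8889)

w_1 = (0, -4, 2, -4); ‖w_1‖ = 6.0000, so e_1 = (0.0000, -0.6667, 0.3333, -0.6667).
e_1·w_2 = 0.0000·3 + (-0.6667)·(-4) + 0.3333·2 + (-0.6667)·2 = 2.0000.
u_2 = w_2 − 2.0000·e_1 = (3.0000, -2.6667, 1.3333, 3.3333).
‖u_2‖ = 5.3852, so e_2 = (0.5571, -0.4952, 0.2476, 0.6190).
e_1·w_3 = 0.0000·(-3) + (-0.6667)·3 + 0.3333·(-2) + (-0.6667)·0 = -2.6667; e_2·w_3 = 0.5571·(-3) + (-0.4952)·3 + 0.2476·(-2) + 0.6190·0 = -3.6520.
u_3 = w_3 + 2.6667·e_1 + 3.6520·e_2 = (-0.9655, -0.5862, -0.2069, 0.4828).
‖u_3‖ = 1.2457, so e_3 = (-0.7751, -0.4706, -0.1661, 0.3875).
Qᵀb = (1.3333, -0.6809, -2.3530).
Back-substitute: x_3 = -2.3530/1.2457 = -1.8889.
x_2 = (-0.6809 + 3.6520·(-1.8889))/5.3852 = -1.4074.
x_1 = (1.3333 − 2.0000·(-1.4074) + 2.6667·(-1.8889))/6.0000 = -0.1481.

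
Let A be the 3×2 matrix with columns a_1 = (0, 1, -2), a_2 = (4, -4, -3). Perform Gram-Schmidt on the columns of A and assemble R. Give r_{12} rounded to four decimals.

r_{12} = 0.8944

e_1 = a_1/‖a_1‖ = (0, 1, -2)/2.2361 = (0.0000, 0.4472, -0.8944).
r_{12} = e_1·a_2 = 0.8944.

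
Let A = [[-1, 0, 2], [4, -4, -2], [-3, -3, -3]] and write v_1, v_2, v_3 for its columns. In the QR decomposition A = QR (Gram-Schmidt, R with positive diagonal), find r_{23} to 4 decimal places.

v_1 = (-1, 4, -3); ‖v_1‖ = 5.0990, so q_1 = (-0.1961, 0.7845, -0.5883).
q_1·v_2 = (-0.1961)·0 + 0.7845·(-4) + (-0.5883)·(-3) = -1.3728.
u_2 = v_2 + 1.3728·q_1 = (-0.2692, -2.9231, -3.8077).
‖u_2‖ = 4.8078, so q_2 = (-0.0560, -0.6080, -0.7920).
r_{23} = q_2·v_3 = 3.4799.

r_{23} = 3.4799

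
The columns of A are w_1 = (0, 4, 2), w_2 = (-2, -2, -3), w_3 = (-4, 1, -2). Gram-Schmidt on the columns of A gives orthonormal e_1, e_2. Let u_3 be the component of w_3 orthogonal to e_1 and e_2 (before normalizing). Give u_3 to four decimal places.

u_3 = (-0.6667, -0.3333, 0.6667)

w_1 = (0, 4, 2); ‖w_1‖ = 4.4721, so e_1 = (0.0000, 0.8944, 0.4472).
e_1·w_2 = 0.0000·(-2) + 0.8944·(-2) + 0.4472·(-3) = -3.1305.
u_2 = w_2 + 3.1305·e_1 = (-2.0000, 0.8000, -1.6000).
‖u_2‖ = 2.6833, so e_2 = (-0.7454, 0.2981, -0.5963).
e_1·w_3 = 0.0000·(-4) + 0.8944·1 + 0.4472·(-2) = 0.0000; e_2·w_3 = (-0.7454)·(-4) + 0.2981·1 + (-0.5963)·(-2) = 4.4721.
u_3 = w_3 + 0.0000·e_1 − 4.4721·e_2 = (-0.6667, -0.3333, 0.6667).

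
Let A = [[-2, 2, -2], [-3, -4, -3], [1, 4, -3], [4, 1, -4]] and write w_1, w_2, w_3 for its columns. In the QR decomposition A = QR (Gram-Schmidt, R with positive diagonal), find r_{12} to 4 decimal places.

r_{12} = 2.9212

w_1 = (-2, -3, 1, 4); ‖w_1‖ = 5.4772, so e_1 = (-0.3651, -0.5477, 0.1826, 0.7303).
r_{12} = e_1·w_2 = 2.9212.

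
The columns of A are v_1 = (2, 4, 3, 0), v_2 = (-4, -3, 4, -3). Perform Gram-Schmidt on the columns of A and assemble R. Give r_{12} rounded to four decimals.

v_1 = (2, 4, 3, 0); ‖v_1‖ = 5.3852, so q_1 = (0.3714, 0.7428, 0.5571, 0.0000).
r_{12} = q_1·v_2 = -1.4856.

r_{12} = -1.4856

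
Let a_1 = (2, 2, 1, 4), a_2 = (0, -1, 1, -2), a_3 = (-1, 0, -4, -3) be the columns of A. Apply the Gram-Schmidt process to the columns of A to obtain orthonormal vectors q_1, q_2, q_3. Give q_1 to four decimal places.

q_1 = (0.4000, 0.4000, 0.2000, 0.8000)

q_1 = a_1/‖a_1‖ = (2, 2, 1, 4)/5.0000 = (0.4000, 0.4000, 0.2000, 0.8000).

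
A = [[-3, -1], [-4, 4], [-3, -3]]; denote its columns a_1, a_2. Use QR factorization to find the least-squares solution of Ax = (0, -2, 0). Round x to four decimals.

x = (0.2028, -0.2765)

a_1 = (-3, -4, -3); ‖a_1‖ = 5.8310, so q_1 = (-0.5145, -0.6860, -0.5145).
q_1·a_2 = (-0.5145)·(-1) + (-0.6860)·4 + (-0.5145)·(-3) = -0.6860.
u_2 = a_2 + 0.6860·q_1 = (-1.3529, 3.5294, -3.3529).
‖u_2‖ = 5.0527, so q_2 = (-0.2678, 0.6985, -0.6636).
Qᵀb = (1.3720, -1.3970).
Back-substitute: x_2 = -1.3970/5.0527 = -0.2765.
x_1 = (1.3720 + 0.6860·(-0.2765))/5.8310 = 0.2028.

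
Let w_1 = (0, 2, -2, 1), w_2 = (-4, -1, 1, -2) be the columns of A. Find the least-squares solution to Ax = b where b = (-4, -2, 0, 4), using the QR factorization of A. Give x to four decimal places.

w_1 = (0, 2, -2, 1); ‖w_1‖ = 3.0000, so q_1 = (0.0000, 0.6667, -0.6667, 0.3333).
q_1·w_2 = 0.0000·(-4) + 0.6667·(-1) + (-0.6667)·1 + 0.3333·(-2) = -2.0000.
u_2 = w_2 + 2.0000·q_1 = (-4.0000, 0.3333, -0.3333, -1.3333).
‖u_2‖ = 4.2426, so q_2 = (-0.9428, 0.0786, -0.0786, -0.3143).
Qᵀb = (0.0000, 2.3570).
Back-substitute: x_2 = 2.3570/4.2426 = 0.5556.
x_1 = (0.0000 + 2.0000·0.5556)/3.0000 = 0.3704.

x = (0.3704, 0.5556)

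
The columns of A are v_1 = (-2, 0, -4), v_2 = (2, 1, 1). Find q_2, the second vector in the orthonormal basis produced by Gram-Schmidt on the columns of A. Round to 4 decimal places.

q_2 = (0.7171, 0.5976, -0.3586)

v_1 = (-2, 0, -4); ‖v_1‖ = 4.4721, so q_1 = (-0.4472, 0.0000, -0.8944).
q_1·v_2 = (-0.4472)·2 + 0.0000·1 + (-0.8944)·1 = -1.7889.
u_2 = v_2 + 1.7889·q_1 = (1.2000, 1.0000, -0.6000).
‖u_2‖ = 1.6733, so q_2 = (0.7171, 0.5976, -0.3586).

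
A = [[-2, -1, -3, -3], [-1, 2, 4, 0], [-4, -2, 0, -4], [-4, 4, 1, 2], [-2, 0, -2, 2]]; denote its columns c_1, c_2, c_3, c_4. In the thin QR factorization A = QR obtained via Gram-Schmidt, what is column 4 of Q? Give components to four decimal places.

c_1 = (-2, -1, -4, -4, -2); ‖c_1‖ = 6.4031, so e_1 = (-0.3123, -0.1562, -0.6247, -0.6247, -0.3123).
e_1·c_2 = (-0.3123)·(-1) + (-0.1562)·2 + (-0.6247)·(-2) + (-0.6247)·4 + (-0.3123)·0 = -1.2494.
u_2 = c_2 + 1.2494·e_1 = (-1.3902, 1.8049, -2.7805, 3.2195, -0.3902).
‖u_2‖ = 4.8414, so e_2 = (-0.2872, 0.3728, -0.5743, 0.6650, -0.0806).
e_1·c_3 = (-0.3123)·(-3) + (-0.1562)·4 + (-0.6247)·0 + (-0.6247)·1 + (-0.3123)·(-2) = 0.3123; e_2·c_3 = (-0.2872)·(-3) + 0.3728·4 + (-0.5743)·0 + 0.6650·1 + (-0.0806)·(-2) = 3.1789.
u_3 = c_3 − 0.3123·e_1 − 3.1789·e_2 = (-1.9896, 2.8637, 2.0208, -0.9188, -1.6462).
‖u_3‖ = 4.4494, so e_3 = (-0.4472, 0.6436, 0.4542, -0.2065, -0.3700).
e_1·c_4 = (-0.3123)·(-3) + (-0.1562)·0 + (-0.6247)·(-4) + (-0.6247)·2 + (-0.3123)·2 = 1.5617; e_2·c_4 = (-0.2872)·(-3) + 0.3728·0 + (-0.5743)·(-4) + 0.6650·2 + (-0.0806)·2 = 4.3275; e_3·c_4 = (-0.4472)·(-3) + 0.6436·0 + 0.4542·(-4) + (-0.2065)·2 + (-0.3700)·2 = -1.6282.
u_4 = c_4 − 1.5617·e_1 − 4.3275·e_2 + 1.6282·e_3 = (-1.9976, -0.3215, 0.2005, -0.2384, 2.2342).
‖u_4‖ = 3.0303, so e_4 = (-0.6592, -0.1061, 0.0662, -0.0787, 0.7373).

e_4 = (-0.6592, -0.1061, 0.0662, -0.0787, 0.7373)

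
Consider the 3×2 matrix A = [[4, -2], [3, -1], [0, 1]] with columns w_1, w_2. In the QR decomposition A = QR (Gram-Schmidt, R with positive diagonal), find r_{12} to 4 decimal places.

q_1 = w_1/‖w_1‖ = (4, 3, 0)/5.0000 = (0.8000, 0.6000, 0.0000).
r_{12} = q_1·w_2 = -2.2000.

r_{12} = -2.2000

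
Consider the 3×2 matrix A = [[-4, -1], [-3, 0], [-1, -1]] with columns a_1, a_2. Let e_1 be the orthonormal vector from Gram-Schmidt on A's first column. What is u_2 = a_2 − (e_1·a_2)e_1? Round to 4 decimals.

u_2 = (-0.2308, 0.5769, -0.8077)

e_1 = a_1/‖a_1‖ = (-4, -3, -1)/5.0990 = (-0.7845, -0.5883, -0.1961).
r_{12} = e_1·a_2 = 0.9806.
u_2 = a_2 − 0.9806·e_1 = (-0.2308, 0.5769, -0.8077).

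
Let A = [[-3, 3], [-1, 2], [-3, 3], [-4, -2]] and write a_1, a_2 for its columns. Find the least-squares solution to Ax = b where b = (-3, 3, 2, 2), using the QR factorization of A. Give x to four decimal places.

a_1 = (-3, -1, -3, -4); ‖a_1‖ = 5.9161, so q_1 = (-0.5071, -0.1690, -0.5071, -0.6761).
q_1·a_2 = (-0.5071)·3 + (-0.1690)·2 + (-0.5071)·3 + (-0.6761)·(-2) = -2.0284.
u_2 = a_2 + 2.0284·q_1 = (1.9714, 1.6571, 1.9714, -3.3714).
‖u_2‖ = 4.6782, so q_2 = (0.4214, 0.3542, 0.4214, -0.7207).
Qᵀb = (-1.3522, -0.8001).
Back-substitute: x_2 = -0.8001/4.6782 = -0.1710.
x_1 = (-1.3522 + 2.0284·(-0.1710))/5.9161 = -0.2872.

x = (-0.2872, -0.1710)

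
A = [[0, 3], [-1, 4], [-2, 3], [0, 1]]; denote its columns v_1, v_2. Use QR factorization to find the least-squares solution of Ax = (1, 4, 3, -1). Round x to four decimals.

x = (-1.0667, 0.4667)

q_1 = v_1/‖v_1‖ = (0, -1, -2, 0)/2.2361 = (0.0000, -0.4472, -0.8944, 0.0000).
r_{12} = q_1·v_2 = -4.4721.
u_2 = v_2 + 4.4721·q_1 = (3.0000, 2.0000, -1.0000, 1.0000).
‖u_2‖ = 3.8730, so q_2 = (0.7746, 0.5164, -0.2582, 0.2582).
Qᵀb = (-4.4721, 1.8074).
Back-substitute: x_2 = 1.8074/3.8730 = 0.4667.
x_1 = (-4.4721 + 4.4721·0.4667)/2.2361 = -1.0667.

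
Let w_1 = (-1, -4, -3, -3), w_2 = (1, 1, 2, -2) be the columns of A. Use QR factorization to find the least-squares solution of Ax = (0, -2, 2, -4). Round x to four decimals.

x = (0.5846, 1.2923)

w_1 = (-1, -4, -3, -3); ‖w_1‖ = 5.9161, so q_1 = (-0.1690, -0.6761, -0.5071, -0.5071).
q_1·w_2 = (-0.1690)·1 + (-0.6761)·1 + (-0.5071)·2 + (-0.5071)·(-2) = -0.8452.
u_2 = w_2 + 0.8452·q_1 = (0.8571, 0.4286, 1.5714, -2.4286).
‖u_2‖ = 3.0472, so q_2 = (0.2813, 0.1406, 0.5157, -0.7970).
Qᵀb = (2.3664, 3.9380).
Back-substitute: x_2 = 3.9380/3.0472 = 1.2923.
x_1 = (2.3664 + 0.8452·1.2923)/5.9161 = 0.5846.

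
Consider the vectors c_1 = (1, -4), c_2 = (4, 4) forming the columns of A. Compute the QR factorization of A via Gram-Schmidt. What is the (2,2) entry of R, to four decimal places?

c_1 = (1, -4); ‖c_1‖ = 4.1231, so e_1 = (0.2425, -0.9701).
e_1·c_2 = 0.2425·4 + (-0.9701)·4 = -2.9104.
u_2 = c_2 + 2.9104·e_1 = (4.7059, 1.1765).
r_{22} = ‖u_2‖ = 4.8507.

r_{22} = 4.8507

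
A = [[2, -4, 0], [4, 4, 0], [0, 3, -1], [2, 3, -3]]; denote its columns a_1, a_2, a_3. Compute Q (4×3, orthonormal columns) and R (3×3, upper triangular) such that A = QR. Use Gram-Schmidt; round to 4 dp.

Q = [[0.4082, -0.7988, -0.2113], [0.8165, 0.2577, 0.5144], [0.0000, 0.4638, -0.1500], [0.4082, 0.2835, -0.8175]], R = [[4.8990, 2.8577, -1.2247], [0.0000, 6.4679, -1.3142], [0.0000, 0.0000, 2.6025]]

a_1 = (2, 4, 0, 2); ‖a_1‖ = 4.8990, so q_1 = (0.4082, 0.8165, 0.0000, 0.4082).
q_1·a_2 = 0.4082·(-4) + 0.8165·4 + 0.0000·3 + 0.4082·3 = 2.8577.
u_2 = a_2 − 2.8577·q_1 = (-5.1667, 1.6667, 3.0000, 1.8333).
‖u_2‖ = 6.4679, so q_2 = (-0.7988, 0.2577, 0.4638, 0.2835).
q_1·a_3 = 0.4082·0 + 0.8165·0 + 0.0000·(-1) + 0.4082·(-3) = -1.2247; q_2·a_3 = (-0.7988)·0 + 0.2577·0 + 0.4638·(-1) + 0.2835·(-3) = -1.3142.
u_3 = a_3 + 1.2247·q_1 + 1.3142·q_2 = (-0.5498, 1.3386, -0.3904, -2.1275).
‖u_3‖ = 2.6025, so q_3 = (-0.2113, 0.5144, -0.1500, -0.8175).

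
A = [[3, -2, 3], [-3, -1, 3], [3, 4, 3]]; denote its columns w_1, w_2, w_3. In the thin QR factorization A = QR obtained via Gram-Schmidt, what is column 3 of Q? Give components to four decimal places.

q_3 = (0.4082, 0.8165, 0.4082)

q_1 = w_1/‖w_1‖ = (3, -3, 3)/5.1962 = (0.5774, -0.5774, 0.5774).
r_{12} = q_1·w_2 = 1.7321.
u_2 = w_2 − 1.7321·q_1 = (-3.0000, 0.0000, 3.0000).
‖u_2‖ = 4.2426, so q_2 = (-0.7071, 0.0000, 0.7071).
r_{13} = q_1·w_3 = 1.7321; r_{23} = q_2·w_3 = 0.0000.
u_3 = w_3 − 1.7321·q_1 + 0.0000·q_2 = (2.0000, 4.0000, 2.0000).
‖u_3‖ = 4.8990, so q_3 = (0.4082, 0.8165, 0.4082).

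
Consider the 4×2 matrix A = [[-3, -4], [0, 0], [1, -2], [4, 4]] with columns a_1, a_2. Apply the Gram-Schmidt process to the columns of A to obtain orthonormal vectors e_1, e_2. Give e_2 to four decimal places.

e_2 = (-0.3162, 0.0000, -0.9487, 0.0000)

e_1 = a_1/‖a_1‖ = (-3, 0, 1, 4)/5.0990 = (-0.5883, 0.0000, 0.1961, 0.7845).
r_{12} = e_1·a_2 = 5.0990.
u_2 = a_2 − 5.0990·e_1 = (-1.0000, 0.0000, -3.0000, 0.0000).
‖u_2‖ = 3.1623, so e_2 = (-0.3162, 0.0000, -0.9487, 0.0000).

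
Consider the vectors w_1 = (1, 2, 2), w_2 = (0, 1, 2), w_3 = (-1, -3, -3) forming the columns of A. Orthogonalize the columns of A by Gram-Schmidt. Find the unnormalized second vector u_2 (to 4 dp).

e_1 = w_1/‖w_1‖ = (1, 2, 2)/3.0000 = (0.3333, 0.6667, 0.6667).
r_{12} = e_1·w_2 = 2.0000.
u_2 = w_2 − 2.0000·e_1 = (-0.6667, -0.3333, 0.6667).

u_2 = (-0.6667, -0.3333, 0.6667)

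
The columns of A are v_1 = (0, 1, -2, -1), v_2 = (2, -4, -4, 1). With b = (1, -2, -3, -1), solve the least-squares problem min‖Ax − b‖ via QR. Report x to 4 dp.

x = (0.5728, 0.5211)

e_1 = v_1/‖v_1‖ = (0, 1, -2, -1)/2.4495 = (0.0000, 0.4082, -0.8165, -0.4082).
r_{12} = e_1·v_2 = 1.2247.
u_2 = v_2 − 1.2247·e_1 = (2.0000, -4.5000, -3.0000, 1.5000).
‖u_2‖ = 5.9582, so e_2 = (0.3357, -0.7553, -0.5035, 0.2518).
Qᵀb = (2.0412, 3.1050).
Back-substitute: x_2 = 3.1050/5.9582 = 0.5211.
x_1 = (2.0412 − 1.2247·0.5211)/2.4495 = 0.5728.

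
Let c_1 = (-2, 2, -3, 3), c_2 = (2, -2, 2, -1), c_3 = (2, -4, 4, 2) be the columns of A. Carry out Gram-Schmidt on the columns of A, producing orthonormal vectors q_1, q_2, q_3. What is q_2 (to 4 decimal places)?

q_2 = (0.5043, -0.5043, 0.0280, 0.7004)

c_1 = (-2, 2, -3, 3); ‖c_1‖ = 5.0990, so q_1 = (-0.3922, 0.3922, -0.5883, 0.5883).
q_1·c_2 = (-0.3922)·2 + 0.3922·(-2) + (-0.5883)·2 + 0.5883·(-1) = -3.3340.
u_2 = c_2 + 3.3340·q_1 = (0.6923, -0.6923, 0.0385, 0.9615).
‖u_2‖ = 1.3728, so q_2 = (0.5043, -0.5043, 0.0280, 0.7004).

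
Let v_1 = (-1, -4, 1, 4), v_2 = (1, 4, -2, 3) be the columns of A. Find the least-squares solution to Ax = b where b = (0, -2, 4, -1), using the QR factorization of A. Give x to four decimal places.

v_1 = (-1, -4, 1, 4); ‖v_1‖ = 5.8310, so e_1 = (-0.1715, -0.6860, 0.1715, 0.6860).
e_1·v_2 = (-0.1715)·1 + (-0.6860)·4 + 0.1715·(-2) + 0.6860·3 = -1.2005.
u_2 = v_2 + 1.2005·e_1 = (0.7941, 3.1765, -1.7941, 3.8235).
‖u_2‖ = 5.3440, so e_2 = (0.1486, 0.5944, -0.3357, 0.7155).
Qᵀb = (1.3720, -3.2472).
Back-substitute: x_2 = -3.2472/5.3440 = -0.6076.
x_1 = (1.3720 + 1.2005·(-0.6076))/5.8310 = 0.1102.

x = (0.1102, -0.6076)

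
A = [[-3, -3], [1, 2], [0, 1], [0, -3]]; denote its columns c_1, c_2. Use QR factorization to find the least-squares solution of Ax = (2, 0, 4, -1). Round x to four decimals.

x = (-1.3670, 0.6972)

q_1 = c_1/‖c_1‖ = (-3, 1, 0, 0)/3.1623 = (-0.9487, 0.3162, 0.0000, 0.0000).
r_{12} = q_1·c_2 = 3.4785.
u_2 = c_2 − 3.4785·q_1 = (0.3000, 0.9000, 1.0000, -3.0000).
‖u_2‖ = 3.3015, so q_2 = (0.0909, 0.2726, 0.3029, -0.9087).
Qᵀb = (-1.8974, 2.3020).
Back-substitute: x_2 = 2.3020/3.3015 = 0.6972.
x_1 = (-1.8974 − 3.4785·0.6972)/3.1623 = -1.3670.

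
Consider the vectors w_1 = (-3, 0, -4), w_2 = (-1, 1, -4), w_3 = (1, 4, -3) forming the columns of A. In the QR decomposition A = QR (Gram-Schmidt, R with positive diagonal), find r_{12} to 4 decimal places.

r_{12} = 3.8000

w_1 = (-3, 0, -4); ‖w_1‖ = 5.0000, so e_1 = (-0.6000, 0.0000, -0.8000).
r_{12} = e_1·w_2 = 3.8000.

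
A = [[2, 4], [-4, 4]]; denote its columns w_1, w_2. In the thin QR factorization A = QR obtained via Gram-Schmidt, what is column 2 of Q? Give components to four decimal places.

w_1 = (2, -4); ‖w_1‖ = 4.4721, so q_1 = (0.4472, -0.8944).
q_1·w_2 = 0.4472·4 + (-0.8944)·4 = -1.7889.
u_2 = w_2 + 1.7889·q_1 = (4.8000, 2.4000).
‖u_2‖ = 5.3666, so q_2 = (0.8944, 0.4472).

q_2 = (0.8944, 0.4472)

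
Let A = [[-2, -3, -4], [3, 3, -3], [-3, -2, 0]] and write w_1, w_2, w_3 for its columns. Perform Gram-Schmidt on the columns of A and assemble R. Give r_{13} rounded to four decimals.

r_{13} = -0.2132

e_1 = w_1/‖w_1‖ = (-2, 3, -3)/4.6904 = (-0.4264, 0.6396, -0.6396).
r_{13} = e_1·w_3 = -0.2132.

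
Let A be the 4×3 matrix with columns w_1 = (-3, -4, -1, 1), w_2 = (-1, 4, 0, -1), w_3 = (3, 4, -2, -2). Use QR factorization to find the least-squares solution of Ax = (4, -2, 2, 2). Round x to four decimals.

x = (-1.3311, -1.4033, -0.4918)

w_1 = (-3, -4, -1, 1); ‖w_1‖ = 5.1962, so e_1 = (-0.5774, -0.7698, -0.1925, 0.1925).
e_1·w_2 = (-0.5774)·(-1) + (-0.7698)·4 + (-0.1925)·0 + 0.1925·(-1) = -2.6943.
u_2 = w_2 + 2.6943·e_1 = (-2.5556, 1.9259, -0.5185, -0.4815).
‖u_2‖ = 3.2773, so e_2 = (-0.7798, 0.5877, -0.1582, -0.1469).
e_1·w_3 = (-0.5774)·3 + (-0.7698)·4 + (-0.1925)·(-2) + 0.1925·(-2) = -4.8113; e_2·w_3 = (-0.7798)·3 + 0.5877·4 + (-0.1582)·(-2) + (-0.1469)·(-2) = 0.6216.
u_3 = w_3 + 4.8113·e_1 − 0.6216·e_2 = (0.7069, -0.0690, -2.8276, -0.9828).
‖u_3‖ = 3.0766, so e_3 = (0.2298, -0.0224, -0.9191, -0.3194).
Qᵀb = (-0.7698, -4.9047, -1.5131).
Back-substitute: x_3 = -1.5131/3.0766 = -0.4918.
x_2 = (-4.9047 − 0.6216·(-0.4918))/3.2773 = -1.4033.
x_1 = (-0.7698 + 2.6943·(-1.4033) + 4.8113·(-0.4918))/5.1962 = -1.3311.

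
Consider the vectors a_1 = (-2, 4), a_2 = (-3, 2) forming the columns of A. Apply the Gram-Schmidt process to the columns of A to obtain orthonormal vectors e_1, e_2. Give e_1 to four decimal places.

e_1 = (-0.4472, 0.8944)

e_1 = a_1/‖a_1‖ = (-2, 4)/4.4721 = (-0.4472, 0.8944).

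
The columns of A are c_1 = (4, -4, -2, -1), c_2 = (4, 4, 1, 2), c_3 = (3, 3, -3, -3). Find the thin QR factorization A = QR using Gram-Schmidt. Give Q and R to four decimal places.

Q = [[0.6576, 0.7330, 0.0175], [-0.6576, 0.5900, 0.4661], [-0.3288, 0.1296, -0.5513], [-0.1644, 0.3129, -0.6917]], R = [[6.0828, -0.6576, 1.4796], [0.0000, 6.0471, 2.6414], [0.0000, 0.0000, 5.1801]]

c_1 = (4, -4, -2, -1); ‖c_1‖ = 6.0828, so e_1 = (0.6576, -0.6576, -0.3288, -0.1644).
e_1·c_2 = 0.6576·4 + (-0.6576)·4 + (-0.3288)·1 + (-0.1644)·2 = -0.6576.
u_2 = c_2 + 0.6576·e_1 = (4.4324, 3.5676, 0.7838, 1.8919).
‖u_2‖ = 6.0471, so e_2 = (0.7330, 0.5900, 0.1296, 0.3129).
e_1·c_3 = 0.6576·3 + (-0.6576)·3 + (-0.3288)·(-3) + (-0.1644)·(-3) = 1.4796; e_2·c_3 = 0.7330·3 + 0.5900·3 + 0.1296·(-3) + 0.3129·(-3) = 2.6414.
u_3 = c_3 − 1.4796·e_1 − 2.6414·e_2 = (0.0909, 2.4146, -2.8559, -3.5831).
‖u_3‖ = 5.1801, so e_3 = (0.0175, 0.4661, -0.5513, -0.6917).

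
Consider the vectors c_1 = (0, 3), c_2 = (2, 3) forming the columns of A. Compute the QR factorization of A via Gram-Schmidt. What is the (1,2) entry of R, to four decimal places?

q_1 = c_1/‖c_1‖ = (0, 3)/3.0000 = (0.0000, 1.0000).
r_{12} = q_1·c_2 = 3.0000.

r_{12} = 3.0000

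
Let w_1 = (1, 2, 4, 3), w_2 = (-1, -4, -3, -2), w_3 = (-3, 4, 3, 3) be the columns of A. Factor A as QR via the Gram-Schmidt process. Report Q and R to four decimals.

Q = [[0.1826, -0.0419, -0.9644], [0.3651, -0.9215, 0.1200], [0.7303, 0.2513, 0.0043], [0.5477, 0.2932, 0.2357]], R = [[5.4772, -4.9295, 4.7469], [0.0000, 2.3875, -1.9267], [0.0000, 0.0000, 4.0932]]

w_1 = (1, 2, 4, 3); ‖w_1‖ = 5.4772, so e_1 = (0.1826, 0.3651, 0.7303, 0.5477).
e_1·w_2 = 0.1826·(-1) + 0.3651·(-4) + 0.7303·(-3) + 0.5477·(-2) = -4.9295.
u_2 = w_2 + 4.9295·e_1 = (-0.1000, -2.2000, 0.6000, 0.7000).
‖u_2‖ = 2.3875, so e_2 = (-0.0419, -0.9215, 0.2513, 0.2932).
e_1·w_3 = 0.1826·(-3) + 0.3651·4 + 0.7303·3 + 0.5477·3 = 4.7469; e_2·w_3 = (-0.0419)·(-3) + (-0.9215)·4 + 0.2513·3 + 0.2932·3 = -1.9267.
u_3 = w_3 − 4.7469·e_1 + 1.9267·e_2 = (-3.9474, 0.4912, 0.0175, 0.9649).
‖u_3‖ = 4.0932, so e_3 = (-0.9644, 0.1200, 0.0043, 0.2357).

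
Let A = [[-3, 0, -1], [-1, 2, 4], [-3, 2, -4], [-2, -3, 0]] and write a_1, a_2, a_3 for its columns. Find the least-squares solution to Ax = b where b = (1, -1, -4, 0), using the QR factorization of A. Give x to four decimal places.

x = (0.2700, -0.5565, 0.2433)

a_1 = (-3, -1, -3, -2); ‖a_1‖ = 4.7958, so e_1 = (-0.6255, -0.2085, -0.6255, -0.4170).
e_1·a_2 = (-0.6255)·0 + (-0.2085)·2 + (-0.6255)·2 + (-0.4170)·(-3) = -0.4170.
u_2 = a_2 + 0.4170·e_1 = (-0.2609, 1.9130, 1.7391, -3.1739).
‖u_2‖ = 4.1020, so e_2 = (-0.0636, 0.4664, 0.4240, -0.7738).
e_1·a_3 = (-0.6255)·(-1) + (-0.2085)·4 + (-0.6255)·(-4) + (-0.4170)·0 = 2.2937; e_2·a_3 = (-0.0636)·(-1) + 0.4664·4 + 0.4240·(-4) + (-0.7738)·0 = 0.2332.
u_3 = a_3 − 2.2937·e_1 − 0.2332·e_2 = (0.4496, 4.3695, -2.6641, 1.1370).
‖u_3‖ = 5.2616, so e_3 = (0.0855, 0.8304, -0.5063, 0.2161).
Qᵀb = (2.0851, -2.2259, 1.2803).
Back-substitute: x_3 = 1.2803/5.2616 = 0.2433.
x_2 = (-2.2259 − 0.2332·0.2433)/4.1020 = -0.5565.
x_1 = (2.0851 + 0.4170·(-0.5565) − 2.2937·0.2433)/4.7958 = 0.2700.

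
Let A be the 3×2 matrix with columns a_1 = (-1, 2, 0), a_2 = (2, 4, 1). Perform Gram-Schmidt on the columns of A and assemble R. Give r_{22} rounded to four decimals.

a_1 = (-1, 2, 0); ‖a_1‖ = 2.2361, so e_1 = (-0.4472, 0.8944, 0.0000).
e_1·a_2 = (-0.4472)·2 + 0.8944·4 + 0.0000·1 = 2.6833.
u_2 = a_2 − 2.6833·e_1 = (3.2000, 1.6000, 1.0000).
r_{22} = ‖u_2‖ = 3.7148.

r_{22} = 3.7148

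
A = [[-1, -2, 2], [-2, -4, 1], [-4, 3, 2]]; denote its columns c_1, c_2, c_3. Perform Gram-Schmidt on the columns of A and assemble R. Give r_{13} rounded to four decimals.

r_{13} = -2.6186

c_1 = (-1, -2, -4); ‖c_1‖ = 4.5826, so e_1 = (-0.2182, -0.4364, -0.8729).
r_{13} = e_1·c_3 = -2.6186.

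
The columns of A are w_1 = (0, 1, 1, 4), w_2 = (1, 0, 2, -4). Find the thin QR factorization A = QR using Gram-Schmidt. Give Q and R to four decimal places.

w_1 = (0, 1, 1, 4); ‖w_1‖ = 4.2426, so q_1 = (0.0000, 0.2357, 0.2357, 0.9428).
q_1·w_2 = 0.0000·1 + 0.2357·0 + 0.2357·2 + 0.9428·(-4) = -3.2998.
u_2 = w_2 + 3.2998·q_1 = (1.0000, 0.7778, 2.7778, -0.8889).
‖u_2‖ = 3.1798, so q_2 = (0.3145, 0.2446, 0.8736, -0.2795).

Q = [[0.0000, 0.3145], [0.2357, 0.2446], [0.2357, 0.8736], [0.9428, -0.2795]], R = [[4.2426, -3.2998], [0.0000, 3.1798]]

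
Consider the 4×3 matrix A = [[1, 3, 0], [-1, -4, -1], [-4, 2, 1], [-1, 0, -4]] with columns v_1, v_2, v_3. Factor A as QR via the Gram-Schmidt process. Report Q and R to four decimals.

v_1 = (1, -1, -4, -1); ‖v_1‖ = 4.3589, so e_1 = (0.2294, -0.2294, -0.9177, -0.2294).
e_1·v_2 = 0.2294·3 + (-0.2294)·(-4) + (-0.9177)·2 + (-0.2294)·0 = -0.2294.
u_2 = v_2 + 0.2294·e_1 = (3.0526, -4.0526, 1.7895, -0.0526).
‖u_2‖ = 5.3803, so e_2 = (0.5674, -0.7532, 0.3326, -0.0098).
e_1·v_3 = 0.2294·0 + (-0.2294)·(-1) + (-0.9177)·1 + (-0.2294)·(-4) = 0.2294; e_2·v_3 = 0.5674·0 + (-0.7532)·(-1) + 0.3326·1 + (-0.0098)·(-4) = 1.1250.
u_3 = v_3 − 0.2294·e_1 − 1.1250·e_2 = (-0.6909, -0.1000, 0.8364, -3.9364).
‖u_3‖ = 4.0843, so e_3 = (-0.1692, -0.0245, 0.2048, -0.9638).

Q = [[0.2294, 0.5674, -0.1692], [-0.2294, -0.7532, -0.0245], [-0.9177, 0.3326, 0.2048], [-0.2294, -0.0098, -0.9638]], R = [[4.3589, -0.2294, 0.2294], [0.0000, 5.3803, 1.1250], [0.0000, 0.0000, 4.0843]]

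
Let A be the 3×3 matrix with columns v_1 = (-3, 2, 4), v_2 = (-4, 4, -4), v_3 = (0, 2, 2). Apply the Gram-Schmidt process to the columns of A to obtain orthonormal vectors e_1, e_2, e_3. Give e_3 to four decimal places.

v_1 = (-3, 2, 4); ‖v_1‖ = 5.3852, so e_1 = (-0.5571, 0.3714, 0.7428).
e_1·v_2 = (-0.5571)·(-4) + 0.3714·4 + 0.7428·(-4) = 0.7428.
u_2 = v_2 − 0.7428·e_1 = (-3.5862, 3.7241, -4.5517).
‖u_2‖ = 6.8883, so e_2 = (-0.5206, 0.5406, -0.6608).
e_1·v_3 = (-0.5571)·0 + 0.3714·2 + 0.7428·2 = 2.2283; e_2·v_3 = (-0.5206)·0 + 0.5406·2 + (-0.6608)·2 = -0.2403.
u_3 = v_3 − 2.2283·e_1 + 0.2403·e_2 = (1.1163, 1.3023, 0.1860).
‖u_3‖ = 1.7253, so e_3 = (0.6470, 0.7548, 0.1078).

e_3 = (0.6470, 0.7548, 0.1078)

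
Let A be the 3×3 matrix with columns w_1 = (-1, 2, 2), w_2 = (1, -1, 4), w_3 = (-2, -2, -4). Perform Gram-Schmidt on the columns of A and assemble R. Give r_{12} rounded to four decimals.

r_{12} = 1.6667

w_1 = (-1, 2, 2); ‖w_1‖ = 3.0000, so q_1 = (-0.3333, 0.6667, 0.6667).
r_{12} = q_1·w_2 = 1.6667.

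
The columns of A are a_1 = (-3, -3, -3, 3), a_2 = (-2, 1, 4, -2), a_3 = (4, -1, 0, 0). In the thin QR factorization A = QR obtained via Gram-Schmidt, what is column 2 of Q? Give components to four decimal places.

q_2 = (-0.7506, -0.0577, 0.6351, -0.1732)

q_1 = a_1/‖a_1‖ = (-3, -3, -3, 3)/6.0000 = (-0.5000, -0.5000, -0.5000, 0.5000).
r_{12} = q_1·a_2 = -2.5000.
u_2 = a_2 + 2.5000·q_1 = (-3.2500, -0.2500, 2.7500, -0.7500).
‖u_2‖ = 4.3301, so q_2 = (-0.7506, -0.0577, 0.6351, -0.1732).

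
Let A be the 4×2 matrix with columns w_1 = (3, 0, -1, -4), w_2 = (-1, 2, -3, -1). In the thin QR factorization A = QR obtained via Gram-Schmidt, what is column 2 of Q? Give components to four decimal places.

e_2 = (-0.3854, 0.5273, -0.7504, -0.1014)

w_1 = (3, 0, -1, -4); ‖w_1‖ = 5.0990, so e_1 = (0.5883, 0.0000, -0.1961, -0.7845).
e_1·w_2 = 0.5883·(-1) + 0.0000·2 + (-0.1961)·(-3) + (-0.7845)·(-1) = 0.7845.
u_2 = w_2 − 0.7845·e_1 = (-1.4615, 2.0000, -2.8462, -0.3846).
‖u_2‖ = 3.7927, so e_2 = (-0.3854, 0.5273, -0.7504, -0.1014).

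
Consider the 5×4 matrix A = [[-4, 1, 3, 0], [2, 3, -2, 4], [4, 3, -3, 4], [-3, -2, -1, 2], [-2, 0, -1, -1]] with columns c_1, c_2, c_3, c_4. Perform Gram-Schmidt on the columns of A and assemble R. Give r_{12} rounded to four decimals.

r_{12} = 2.8571

c_1 = (-4, 2, 4, -3, -2); ‖c_1‖ = 7.0000, so e_1 = (-0.5714, 0.2857, 0.5714, -0.4286, -0.2857).
r_{12} = e_1·c_2 = 2.8571.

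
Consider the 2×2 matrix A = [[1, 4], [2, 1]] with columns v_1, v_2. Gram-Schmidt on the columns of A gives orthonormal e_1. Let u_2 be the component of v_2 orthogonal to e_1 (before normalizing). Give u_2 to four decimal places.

v_1 = (1, 2); ‖v_1‖ = 2.2361, so e_1 = (0.4472, 0.8944).
e_1·v_2 = 0.4472·4 + 0.8944·1 = 2.6833.
u_2 = v_2 − 2.6833·e_1 = (2.8000, -1.4000).

u_2 = (2.8000, -1.4000)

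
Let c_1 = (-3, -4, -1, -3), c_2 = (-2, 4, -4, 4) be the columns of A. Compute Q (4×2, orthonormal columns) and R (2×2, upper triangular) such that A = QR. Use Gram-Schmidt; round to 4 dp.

q_1 = c_1/‖c_1‖ = (-3, -4, -1, -3)/5.9161 = (-0.5071, -0.6761, -0.1690, -0.5071).
r_{12} = q_1·c_2 = -3.0426.
u_2 = c_2 + 3.0426·q_1 = (-3.5429, 1.9429, -4.5143, 2.4571).
‖u_2‖ = 6.5378, so q_2 = (-0.5419, 0.2972, -0.6905, 0.3758).

Q = [[-0.5071, -0.5419], [-0.6761, 0.2972], [-0.1690, -0.6905], [-0.5071, 0.3758]], R = [[5.9161, -3.0426], [0.0000, 6.5378]]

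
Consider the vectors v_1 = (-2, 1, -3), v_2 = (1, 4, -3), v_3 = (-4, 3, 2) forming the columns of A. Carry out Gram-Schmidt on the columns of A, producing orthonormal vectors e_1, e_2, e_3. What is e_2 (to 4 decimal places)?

e_2 = (0.6172, 0.7715, -0.1543)

v_1 = (-2, 1, -3); ‖v_1‖ = 3.7417, so e_1 = (-0.5345, 0.2673, -0.8018).
e_1·v_2 = (-0.5345)·1 + 0.2673·4 + (-0.8018)·(-3) = 2.9399.
u_2 = v_2 − 2.9399·e_1 = (2.5714, 3.2143, -0.6429).
‖u_2‖ = 4.1662, so e_2 = (0.6172, 0.7715, -0.1543).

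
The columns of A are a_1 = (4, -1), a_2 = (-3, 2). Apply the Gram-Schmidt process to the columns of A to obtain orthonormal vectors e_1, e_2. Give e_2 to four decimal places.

e_1 = a_1/‖a_1‖ = (4, -1)/4.1231 = (0.9701, -0.2425).
r_{12} = e_1·a_2 = -3.3955.
u_2 = a_2 + 3.3955·e_1 = (0.2941, 1.1765).
‖u_2‖ = 1.2127, so e_2 = (0.2425, 0.9701).

e_2 = (0.2425, 0.9701)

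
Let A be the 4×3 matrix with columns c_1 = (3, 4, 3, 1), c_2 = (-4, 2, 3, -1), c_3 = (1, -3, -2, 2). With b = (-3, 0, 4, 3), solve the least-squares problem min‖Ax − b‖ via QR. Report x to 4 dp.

e_1 = c_1/‖c_1‖ = (3, 4, 3, 1)/5.9161 = (0.5071, 0.6761, 0.5071, 0.1690).
r_{12} = e_1·c_2 = 0.6761.
u_2 = c_2 − 0.6761·e_1 = (-4.3429, 1.5429, 2.6571, -1.1143).
‖u_2‖ = 5.4353, so e_2 = (-0.7990, 0.2839, 0.4889, -0.2050).
r_{13} = e_1·c_3 = -2.1974; r_{23} = e_2·c_3 = -3.0383.
u_3 = c_3 + 2.1974·e_1 + 3.0383·e_2 = (-0.3133, -0.6518, 0.5996, 1.7485).
‖u_3‖ = 1.9850, so e_3 = (-0.1579, -0.3284, 0.3021, 0.8809).
Qᵀb = (1.0142, 3.7374, 4.3246).
Back-substitute: x_3 = 4.3246/1.9850 = 2.1787.
x_2 = (3.7374 + 3.0383·2.1787)/5.4353 = 1.9055.
x_1 = (1.0142 − 0.6761·1.9055 + 2.1974·2.1787)/5.9161 = 0.7629.

x = (0.7629, 1.9055, 2.1787)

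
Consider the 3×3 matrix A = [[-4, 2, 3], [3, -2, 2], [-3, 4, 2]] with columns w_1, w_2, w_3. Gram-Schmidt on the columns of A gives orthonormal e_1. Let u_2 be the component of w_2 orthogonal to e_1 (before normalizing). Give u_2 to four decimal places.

w_1 = (-4, 3, -3); ‖w_1‖ = 5.8310, so e_1 = (-0.6860, 0.5145, -0.5145).
e_1·w_2 = (-0.6860)·2 + 0.5145·(-2) + (-0.5145)·4 = -4.4590.
u_2 = w_2 + 4.4590·e_1 = (-1.0588, 0.2941, 1.7059).

u_2 = (-1.0588, 0.2941, 1.7059)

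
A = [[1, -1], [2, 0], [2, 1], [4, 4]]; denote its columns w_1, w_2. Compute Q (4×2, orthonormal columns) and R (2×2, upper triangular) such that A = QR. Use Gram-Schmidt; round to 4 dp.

w_1 = (1, 2, 2, 4); ‖w_1‖ = 5.0000, so e_1 = (0.2000, 0.4000, 0.4000, 0.8000).
e_1·w_2 = 0.2000·(-1) + 0.4000·0 + 0.4000·1 + 0.8000·4 = 3.4000.
u_2 = w_2 − 3.4000·e_1 = (-1.6800, -1.3600, -0.3600, 1.2800).
‖u_2‖ = 2.5377, so e_2 = (-0.6620, -0.5359, -0.1419, 0.5044).

Q = [[0.2000, -0.6620], [0.4000, -0.5359], [0.4000, -0.1419], [0.8000, 0.5044]], R = [[5.0000, 3.4000], [0.0000, 2.5377]]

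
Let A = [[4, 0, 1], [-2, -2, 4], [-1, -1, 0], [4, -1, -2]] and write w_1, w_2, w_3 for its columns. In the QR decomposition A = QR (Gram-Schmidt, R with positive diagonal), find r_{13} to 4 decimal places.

r_{13} = -1.9728

w_1 = (4, -2, -1, 4); ‖w_1‖ = 6.0828, so e_1 = (0.6576, -0.3288, -0.1644, 0.6576).
r_{13} = e_1·w_3 = -1.9728.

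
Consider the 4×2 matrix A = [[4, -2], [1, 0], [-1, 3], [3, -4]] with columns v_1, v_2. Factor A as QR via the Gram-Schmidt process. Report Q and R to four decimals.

Q = [[0.7698, 0.4589], [0.1925, 0.2777], [-0.1925, 0.7004], [0.5774, -0.4709]], R = [[5.1962, -4.4264], [0.0000, 3.0671]]

v_1 = (4, 1, -1, 3); ‖v_1‖ = 5.1962, so q_1 = (0.7698, 0.1925, -0.1925, 0.5774).
q_1·v_2 = 0.7698·(-2) + 0.1925·0 + (-0.1925)·3 + 0.5774·(-4) = -4.4264.
u_2 = v_2 + 4.4264·q_1 = (1.4074, 0.8519, 2.1481, -1.4444).
‖u_2‖ = 3.0671, so q_2 = (0.4589, 0.2777, 0.7004, -0.4709).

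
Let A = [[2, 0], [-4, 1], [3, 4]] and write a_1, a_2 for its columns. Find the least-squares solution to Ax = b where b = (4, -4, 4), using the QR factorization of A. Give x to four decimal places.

x = (1.2028, 0.1399)

a_1 = (2, -4, 3); ‖a_1‖ = 5.3852, so e_1 = (0.3714, -0.7428, 0.5571).
e_1·a_2 = 0.3714·0 + (-0.7428)·1 + 0.5571·4 = 1.4856.
u_2 = a_2 − 1.4856·e_1 = (-0.5517, 2.1034, 3.1724).
‖u_2‖ = 3.8462, so e_2 = (-0.1434, 0.5469, 0.8248).
Qᵀb = (6.6850, 0.5379).
Back-substitute: x_2 = 0.5379/3.8462 = 0.1399.
x_1 = (6.6850 − 1.4856·0.1399)/5.3852 = 1.2028.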